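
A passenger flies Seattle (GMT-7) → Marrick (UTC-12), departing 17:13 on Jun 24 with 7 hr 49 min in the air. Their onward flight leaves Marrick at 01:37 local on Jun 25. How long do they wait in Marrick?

5 hours 35 minutes

Convert departure to UTC: 17:13 + 7:00 = 00:13 UTC on Jun 25.
Add 7 hours and 49 minutes flight time → 08:02 UTC.
Marrick is UTC−12:00, so local arrival = 08:02 − 12:00 = 20:02 on Jun 24.
Layover = 01:37 − 20:02 (+1 day) = 5 hours 35 minutes.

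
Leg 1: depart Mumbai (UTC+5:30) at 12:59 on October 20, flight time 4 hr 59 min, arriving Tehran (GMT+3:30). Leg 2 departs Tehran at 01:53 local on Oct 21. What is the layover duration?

9 hours 55 minutes

Convert departure to UTC: 12:59 − 5:30 = 07:29 UTC on Oct 20.
Add 4 hours and 59 minutes flight time → 12:28 UTC.
Tehran is UTC+3:30, so local arrival = 12:28 + 3:30 = 15:58 on Oct 20.
Layover = 01:53 − 15:58 (+1 day) = 9 hours 55 minutes.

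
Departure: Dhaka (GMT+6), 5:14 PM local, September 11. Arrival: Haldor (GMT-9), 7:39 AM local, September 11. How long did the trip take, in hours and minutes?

5 hours 25 minutes

Haldor is 15:00 behind Dhaka.
Clock-face elapsed time (ignoring zones) is −9 hours 35 minutes.
Actual elapsed = −9 hours 35 minutes + 15:00 = 5 hours 25 minutes.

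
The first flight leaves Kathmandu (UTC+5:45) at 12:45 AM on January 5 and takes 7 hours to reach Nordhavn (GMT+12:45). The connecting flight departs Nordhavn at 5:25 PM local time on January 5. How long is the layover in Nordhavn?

Convert departure to UTC: 12:45 AM − 5:45 = 7:00 PM UTC on Jan 4.
Add 7 hours flight time → 2:00 AM UTC (Jan 5).
Nordhavn is UTC+12:45, so local arrival = 2:00 AM + 12:45 = 2:45 PM on Jan 5.
Layover = 5:25 PM − 2:45 PM = 2 hours 40 minutes.

2 hours 40 minutes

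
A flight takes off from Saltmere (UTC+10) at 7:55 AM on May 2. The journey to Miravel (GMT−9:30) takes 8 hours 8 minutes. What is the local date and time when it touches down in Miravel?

8:33 PM on May 1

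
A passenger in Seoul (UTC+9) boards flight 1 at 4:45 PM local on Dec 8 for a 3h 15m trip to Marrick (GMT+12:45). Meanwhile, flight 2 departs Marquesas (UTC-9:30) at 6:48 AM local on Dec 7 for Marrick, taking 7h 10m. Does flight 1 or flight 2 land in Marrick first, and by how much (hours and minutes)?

the second, by 11 hours 32 minutes

Flight 1 in UTC: 4:45 PM − 9:00 = 7:45 AM on Dec 8.
+3 hours 15 minutes → arrive 11:00 AM UTC on Dec 8.
Flight 2 in UTC: 6:48 AM + 9:30 = 4:18 PM on Dec 7.
+7 hours and 10 minutes → arrive 11:28 PM UTC on Dec 7.
Flight 2 lands earlier by 11 hours 32 minutes.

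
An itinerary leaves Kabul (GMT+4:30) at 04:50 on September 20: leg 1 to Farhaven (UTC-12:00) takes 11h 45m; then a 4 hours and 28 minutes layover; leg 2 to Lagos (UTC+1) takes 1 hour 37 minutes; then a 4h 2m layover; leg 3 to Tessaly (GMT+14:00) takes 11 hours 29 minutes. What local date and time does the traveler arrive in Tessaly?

Convert departure to UTC: 04:50 − 4:30 = 00:20 UTC on Sep 20.
Add 11 hours and 45 minutes leg 1 → 12:05 UTC.
Add 4 hours and 28 minutes layover in Farhaven → 16:33 UTC.
Add 1 hour 37 minutes leg 2 → 18:10 UTC.
Add 4 hours and 2 minutes layover in Lagos → 22:12 UTC.
Add 11 hours and 29 minutes leg 3 → 09:41 UTC (Sep 21).
Tessaly is UTC+14:00, so local arrival = 09:41 + 14:00 = 23:41 on Sep 21.

23:41 on September 21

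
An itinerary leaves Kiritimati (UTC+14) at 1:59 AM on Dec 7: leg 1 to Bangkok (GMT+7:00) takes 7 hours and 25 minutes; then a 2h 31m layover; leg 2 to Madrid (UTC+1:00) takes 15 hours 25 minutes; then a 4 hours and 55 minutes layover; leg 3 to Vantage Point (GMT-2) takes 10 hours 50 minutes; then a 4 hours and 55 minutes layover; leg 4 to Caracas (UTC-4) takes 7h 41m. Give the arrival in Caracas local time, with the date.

Convert departure to UTC: 1:59 AM − 14:00 = 11:59 AM UTC on Dec 6.
Add 7 hours and 25 minutes leg 1 → 7:24 PM UTC.
Add 2 hours 31 minutes layover in Bangkok → 9:55 PM UTC.
Add 15 hours 25 minutes leg 2 → 1:20 PM UTC (Dec 7).
Add 4 hours and 55 minutes layover in Madrid → 6:15 PM UTC.
Add 10 hours 50 minutes leg 3 → 5:05 AM UTC (Dec 8).
Add 4 hours and 55 minutes layover in Vantage Point → 10:00 AM UTC.
Add 7 hours and 41 minutes leg 4 → 5:41 PM UTC.
Caracas is UTC−4:00, so local arrival = 5:41 PM − 4:00 = 1:41 PM on Dec 8.

1:41 PM on December 8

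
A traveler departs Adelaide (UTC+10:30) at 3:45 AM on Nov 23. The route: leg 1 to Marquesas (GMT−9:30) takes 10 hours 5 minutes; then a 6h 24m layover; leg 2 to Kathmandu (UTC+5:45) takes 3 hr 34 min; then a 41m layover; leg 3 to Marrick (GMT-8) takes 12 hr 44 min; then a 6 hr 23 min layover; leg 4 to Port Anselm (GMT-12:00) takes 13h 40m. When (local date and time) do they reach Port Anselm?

Convert departure to UTC: 3:45 AM − 10:30 = 5:15 PM UTC on Nov 22.
Add 10 hours 5 minutes leg 1 → 3:20 AM UTC (Nov 23).
Add 6 hours 24 minutes layover in Marquesas → 9:44 AM UTC.
Add 3 hours 34 minutes leg 2 → 1:18 PM UTC.
Add 41 minutes layover in Kathmandu → 1:59 PM UTC.
Add 12 hours and 44 minutes leg 3 → 2:43 AM UTC (Nov 24).
Add 6 hours and 23 minutes layover in Marrick → 9:06 AM UTC.
Add 13 hours and 40 minutes leg 4 → 10:46 PM UTC.
Port Anselm is UTC−12:00, so local arrival = 10:46 PM − 12:00 = 10:46 AM on Nov 24.

10:46 AM on Nov 24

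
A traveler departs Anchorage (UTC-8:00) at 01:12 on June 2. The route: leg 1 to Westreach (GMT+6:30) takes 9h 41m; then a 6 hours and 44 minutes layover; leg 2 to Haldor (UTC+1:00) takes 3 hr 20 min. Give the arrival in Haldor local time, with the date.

05:57 on June 3

Convert departure to UTC: 01:12 + 8:00 = 09:12 UTC on Jun 2.
Add 9 hours 41 minutes leg 1 → 18:53 UTC.
Add 6 hours and 44 minutes layover in Westreach → 01:37 UTC (Jun 3).
Add 3 hours 20 minutes leg 2 → 04:57 UTC.
Haldor is UTC+1:00, so local arrival = 04:57 + 1:00 = 05:57 on Jun 3.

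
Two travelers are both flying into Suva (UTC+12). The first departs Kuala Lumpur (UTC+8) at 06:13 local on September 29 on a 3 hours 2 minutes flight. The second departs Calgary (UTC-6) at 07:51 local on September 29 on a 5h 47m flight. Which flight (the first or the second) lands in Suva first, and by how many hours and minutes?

the first, by 18 hours 23 minutes

Flight 1 in UTC: 06:13 − 8:00 = 22:13 on Sep 28.
+3 hours and 2 minutes → arrive 01:15 UTC on Sep 29.
Flight 2 in UTC: 07:51 + 6:00 = 13:51 on Sep 29.
+5 hours and 47 minutes → arrive 19:38 UTC on Sep 29.
Flight 1 lands earlier by 18 hours 23 minutes.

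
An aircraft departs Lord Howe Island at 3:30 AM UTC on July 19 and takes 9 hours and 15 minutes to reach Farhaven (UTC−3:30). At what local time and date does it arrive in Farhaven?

9:15 AM on July 19

Departure is given in UTC: 3:30 AM on Jul 19.
Add 9 hours 15 minutes → 12:45 PM UTC.
Farhaven is UTC−3:30: 12:45 PM − 3:30 = 9:15 AM on Jul 19.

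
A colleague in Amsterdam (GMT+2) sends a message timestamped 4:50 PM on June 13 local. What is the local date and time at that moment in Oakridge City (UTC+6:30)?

9:20 PM on June 13

In UTC: 4:50 PM − 2:00 = 2:50 PM on Jun 13.
Oakridge City is UTC+6:30: 2:50 PM + 6:30 = 9:20 PM on Jun 13.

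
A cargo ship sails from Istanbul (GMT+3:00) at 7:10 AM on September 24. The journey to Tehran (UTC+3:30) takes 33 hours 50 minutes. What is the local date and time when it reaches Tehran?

5:30 PM on Sep 25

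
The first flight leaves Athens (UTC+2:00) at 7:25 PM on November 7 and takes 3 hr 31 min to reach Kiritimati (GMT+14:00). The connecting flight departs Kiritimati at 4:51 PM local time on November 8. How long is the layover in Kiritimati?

Convert departure to UTC: 7:25 PM − 2:00 = 5:25 PM UTC on Nov 7.
Add 3 hours 31 minutes flight time → 8:56 PM UTC.
Kiritimati is UTC+14:00, so local arrival = 8:56 PM + 14:00 = 10:56 AM on Nov 8.
Layover = 4:51 PM − 10:56 AM = 5 hours 55 minutes.

5 hours 55 minutes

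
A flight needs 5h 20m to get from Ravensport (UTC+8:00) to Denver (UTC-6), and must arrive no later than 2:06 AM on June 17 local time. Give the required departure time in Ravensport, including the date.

Target arrival in UTC: 2:06 AM + 6:00 = 8:06 AM on Jun 17.
Subtract 5 hours and 20 minutes → departure 2:46 AM UTC on Jun 17.
Ravensport is UTC+8:00: 2:46 AM + 8:00 = 10:46 AM on Jun 17.

10:46 AM on Jun 17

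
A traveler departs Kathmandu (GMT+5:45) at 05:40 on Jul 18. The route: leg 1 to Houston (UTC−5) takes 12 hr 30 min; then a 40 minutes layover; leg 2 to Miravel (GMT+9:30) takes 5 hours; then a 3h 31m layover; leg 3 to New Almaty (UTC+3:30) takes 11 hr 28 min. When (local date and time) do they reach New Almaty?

Convert departure to UTC: 05:40 − 5:45 = 23:55 UTC on Jul 17.
Add 12 hours 30 minutes leg 1 → 12:25 UTC (Jul 18).
Add 40 minutes layover in Houston → 13:05 UTC.
Add 5 hours leg 2 → 18:05 UTC.
Add 3 hours and 31 minutes layover in Miravel → 21:36 UTC.
Add 11 hours and 28 minutes leg 3 → 09:04 UTC (Jul 19).
New Almaty is UTC+3:30, so local arrival = 09:04 + 3:30 = 12:34 on Jul 19.

12:34 on July 19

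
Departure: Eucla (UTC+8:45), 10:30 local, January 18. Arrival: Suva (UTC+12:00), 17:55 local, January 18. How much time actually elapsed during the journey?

Departure in UTC: 10:30 − 8:45 = 01:45 on Jan 18.
Arrival in UTC: 17:55 − 12:00 = 05:55 on Jan 18.
Elapsed = 05:55 − 01:45 = 4 hours 10 minutes.

4 hours 10 minutes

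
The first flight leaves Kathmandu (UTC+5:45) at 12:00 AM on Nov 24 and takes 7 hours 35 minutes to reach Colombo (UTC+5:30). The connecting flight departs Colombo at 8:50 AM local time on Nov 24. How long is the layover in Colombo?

Convert departure to UTC: 12:00 AM − 5:45 = 6:15 PM UTC on Nov 23.
Add 7 hours 35 minutes flight time → 1:50 AM UTC (Nov 24).
Colombo is UTC+5:30, so local arrival = 1:50 AM + 5:30 = 7:20 AM on Nov 24.
Layover = 8:50 AM − 7:20 AM = 1 hour 30 minutes.

1 hour 30 minutes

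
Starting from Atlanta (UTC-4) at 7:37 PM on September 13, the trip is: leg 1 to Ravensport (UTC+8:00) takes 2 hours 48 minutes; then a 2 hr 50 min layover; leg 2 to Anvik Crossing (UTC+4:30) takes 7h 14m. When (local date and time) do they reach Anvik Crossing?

Convert departure to UTC: 7:37 PM + 4:00 = 11:37 PM UTC on Sep 13.
Add 2 hours 48 minutes leg 1 → 2:25 AM UTC (Sep 14).
Add 2 hours 50 minutes layover in Ravensport → 5:15 AM UTC.
Add 7 hours 14 minutes leg 2 → 12:29 PM UTC.
Anvik Crossing is UTC+4:30, so local arrival = 12:29 PM + 4:30 = 4:59 PM on Sep 14.

4:59 PM on Sep 14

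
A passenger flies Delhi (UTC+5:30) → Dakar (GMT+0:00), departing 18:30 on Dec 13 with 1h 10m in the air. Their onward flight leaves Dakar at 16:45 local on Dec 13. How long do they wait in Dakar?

2 hours 35 minutes

Convert departure to UTC: 18:30 − 5:30 = 13:00 UTC on Dec 13.
Add 1 hour 10 minutes flight time → 14:10 UTC.
Dakar is UTC+0, so local arrival is the same: 14:10 on Dec 13.
Layover = 16:45 − 14:10 = 2 hours 35 minutes.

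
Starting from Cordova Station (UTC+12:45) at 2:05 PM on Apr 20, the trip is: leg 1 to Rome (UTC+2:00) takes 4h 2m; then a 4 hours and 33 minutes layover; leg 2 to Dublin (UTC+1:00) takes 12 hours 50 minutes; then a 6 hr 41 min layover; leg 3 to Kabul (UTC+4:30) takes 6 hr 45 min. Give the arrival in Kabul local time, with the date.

4:41 PM on April 21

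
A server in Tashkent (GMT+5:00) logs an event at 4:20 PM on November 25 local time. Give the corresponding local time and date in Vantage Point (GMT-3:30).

In UTC: 4:20 PM − 5:00 = 11:20 AM on Nov 25.
Vantage Point is UTC−3:30: 11:20 AM − 3:30 = 7:50 AM on Nov 25.

7:50 AM on Nov 25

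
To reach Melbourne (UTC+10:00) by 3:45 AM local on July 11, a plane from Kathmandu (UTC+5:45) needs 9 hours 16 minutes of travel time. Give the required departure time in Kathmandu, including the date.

2:14 PM on July 10

Target arrival in UTC: 3:45 AM − 10:00 = 5:45 PM on Jul 10.
Subtract 9 hours and 16 minutes → departure 8:29 AM UTC on Jul 10.
Kathmandu is UTC+5:45: 8:29 AM + 5:45 = 2:14 PM on Jul 10.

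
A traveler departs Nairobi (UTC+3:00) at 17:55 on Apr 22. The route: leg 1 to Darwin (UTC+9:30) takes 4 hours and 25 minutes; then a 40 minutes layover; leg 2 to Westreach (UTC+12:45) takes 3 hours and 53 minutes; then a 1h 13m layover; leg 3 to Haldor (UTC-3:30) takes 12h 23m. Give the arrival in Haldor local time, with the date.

09:59 on Apr 23

Convert departure to UTC: 17:55 − 3:00 = 14:55 UTC on Apr 22.
Add 4 hours 25 minutes leg 1 → 19:20 UTC.
Add 40 minutes layover in Darwin → 20:00 UTC.
Add 3 hours 53 minutes leg 2 → 23:53 UTC.
Add 1 hour 13 minutes layover in Westreach → 01:06 UTC (Apr 23).
Add 12 hours 23 minutes leg 3 → 13:29 UTC.
Haldor is UTC−3:30, so local arrival = 13:29 − 3:30 = 09:59 on Apr 23.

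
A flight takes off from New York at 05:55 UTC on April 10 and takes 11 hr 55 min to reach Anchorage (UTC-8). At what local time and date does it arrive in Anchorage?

Departure is given in UTC: 05:55 on Apr 10.
Add 11 hours and 55 minutes → 17:50 UTC.
Anchorage is UTC−8:00: 17:50 − 8:00 = 09:50 on Apr 10.

09:50 on Apr 10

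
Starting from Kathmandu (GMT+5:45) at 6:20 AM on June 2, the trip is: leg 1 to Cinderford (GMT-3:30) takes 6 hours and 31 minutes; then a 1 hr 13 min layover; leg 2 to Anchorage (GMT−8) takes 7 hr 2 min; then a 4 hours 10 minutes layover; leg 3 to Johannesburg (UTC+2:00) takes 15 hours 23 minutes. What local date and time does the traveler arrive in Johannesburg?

Convert departure to UTC: 6:20 AM − 5:45 = 12:35 AM UTC on Jun 2.
Add 6 hours and 31 minutes leg 1 → 7:06 AM UTC.
Add 1 hour and 13 minutes layover in Cinderford → 8:19 AM UTC.
Add 7 hours 2 minutes leg 2 → 3:21 PM UTC.
Add 4 hours 10 minutes layover in Anchorage → 7:31 PM UTC.
Add 15 hours 23 minutes leg 3 → 10:54 AM UTC (Jun 3).
Johannesburg is UTC+2:00, so local arrival = 10:54 AM + 2:00 = 12:54 PM on Jun 3.

12:54 PM on June 3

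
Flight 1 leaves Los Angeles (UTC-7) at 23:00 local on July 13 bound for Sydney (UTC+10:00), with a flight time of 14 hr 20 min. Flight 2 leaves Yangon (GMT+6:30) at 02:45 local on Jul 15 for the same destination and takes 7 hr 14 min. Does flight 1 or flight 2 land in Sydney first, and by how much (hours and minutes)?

Flight 1 in UTC: 23:00 + 7:00 = 06:00 on Jul 14.
+14 hours and 20 minutes → arrive 20:20 UTC on Jul 14.
Flight 2 in UTC: 02:45 − 6:30 = 20:15 on Jul 14.
+7 hours and 14 minutes → arrive 03:29 UTC on Jul 15.
Flight 1 lands earlier by 7 hours 9 minutes.

the first, by 7 hours 9 minutes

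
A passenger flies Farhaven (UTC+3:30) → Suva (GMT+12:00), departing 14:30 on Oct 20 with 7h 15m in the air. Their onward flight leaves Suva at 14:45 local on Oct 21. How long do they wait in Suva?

8 hours 30 minutes

Convert departure to UTC: 14:30 − 3:30 = 11:00 UTC on Oct 20.
Add 7 hours 15 minutes flight time → 18:15 UTC.
Suva is UTC+12:00, so local arrival = 18:15 + 12:00 = 06:15 on Oct 21.
Layover = 14:45 − 06:15 = 8 hours 30 minutes.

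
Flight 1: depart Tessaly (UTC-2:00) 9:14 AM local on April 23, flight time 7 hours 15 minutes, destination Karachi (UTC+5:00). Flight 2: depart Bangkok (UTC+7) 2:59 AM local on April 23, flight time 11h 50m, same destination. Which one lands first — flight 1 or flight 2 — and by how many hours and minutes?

the second, by 10 hours 40 minutes

Flight 1 in UTC: 9:14 AM + 2:00 = 11:14 AM on Apr 23.
+7 hours and 15 minutes → arrive 6:29 PM UTC on Apr 23.
Flight 2 in UTC: 2:59 AM − 7:00 = 7:59 PM on Apr 22.
+11 hours and 50 minutes → arrive 7:49 AM UTC on Apr 23.
Flight 2 lands earlier by 10 hours 40 minutes.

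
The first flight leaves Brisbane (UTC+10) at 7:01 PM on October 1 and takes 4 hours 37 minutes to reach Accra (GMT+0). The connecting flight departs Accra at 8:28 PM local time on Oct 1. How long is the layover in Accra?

6 hours 50 minutes

Convert departure to UTC: 7:01 PM − 10:00 = 9:01 AM UTC on Oct 1.
Add 4 hours 37 minutes flight time → 1:38 PM UTC.
Accra is UTC+0, so local arrival is the same: 1:38 PM on Oct 1.
Layover = 8:28 PM − 1:38 PM = 6 hours 50 minutes.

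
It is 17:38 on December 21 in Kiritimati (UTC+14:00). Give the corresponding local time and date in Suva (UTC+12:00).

In UTC: 17:38 − 14:00 = 03:38 on Dec 21.
Suva is UTC+12:00: 03:38 + 12:00 = 15:38 on Dec 21.

15:38 on December 21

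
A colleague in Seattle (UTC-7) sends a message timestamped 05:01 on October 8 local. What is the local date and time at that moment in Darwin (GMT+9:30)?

In UTC: 05:01 + 7:00 = 12:01 on Oct 8.
Darwin is UTC+9:30: 12:01 + 9:30 = 21:31 on Oct 8.

21:31 on Oct 8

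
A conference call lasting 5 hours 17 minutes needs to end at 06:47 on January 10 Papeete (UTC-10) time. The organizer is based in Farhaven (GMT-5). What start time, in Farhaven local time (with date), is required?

Target end time in UTC: 06:47 + 10:00 = 16:47 on Jan 10.
Subtract 5 hours and 17 minutes → start 11:30 UTC on Jan 10.
Farhaven is UTC−5:00: 11:30 − 5:00 = 06:30 on Jan 10.

06:30 on Jan 10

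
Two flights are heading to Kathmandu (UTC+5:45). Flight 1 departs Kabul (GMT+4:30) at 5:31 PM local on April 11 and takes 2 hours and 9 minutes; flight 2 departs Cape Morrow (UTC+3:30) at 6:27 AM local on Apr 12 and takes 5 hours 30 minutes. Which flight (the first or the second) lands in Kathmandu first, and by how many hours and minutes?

Flight 1 in UTC: 5:31 PM − 4:30 = 1:01 PM on Apr 11.
+2 hours and 9 minutes → arrive 3:10 PM UTC on Apr 11.
Flight 2 in UTC: 6:27 AM − 3:30 = 2:57 AM on Apr 12.
+5 hours and 30 minutes → arrive 8:27 AM UTC on Apr 12.
Flight 1 lands earlier by 17 hours 17 minutes.

the first, by 17 hours 17 minutes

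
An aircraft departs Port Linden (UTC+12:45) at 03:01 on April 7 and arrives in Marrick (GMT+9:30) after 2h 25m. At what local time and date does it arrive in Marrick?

02:11 on April 7

Convert departure to UTC: 03:01 − 12:45 = 14:16 UTC on Apr 6.
Add 2 hours and 25 minutes travel time → 16:41 UTC.
Marrick is UTC+9:30, so local arrival = 16:41 + 9:30 = 02:11 on Apr 7.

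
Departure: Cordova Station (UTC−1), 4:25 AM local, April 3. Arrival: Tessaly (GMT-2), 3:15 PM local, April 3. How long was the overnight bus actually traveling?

Departure in UTC: 4:25 AM + 1:00 = 5:25 AM on Apr 3.
Arrival in UTC: 3:15 PM + 2:00 = 5:15 PM on Apr 3.
Elapsed = 5:15 PM − 5:25 AM = 11 hours 50 minutes.

11 hours 50 minutes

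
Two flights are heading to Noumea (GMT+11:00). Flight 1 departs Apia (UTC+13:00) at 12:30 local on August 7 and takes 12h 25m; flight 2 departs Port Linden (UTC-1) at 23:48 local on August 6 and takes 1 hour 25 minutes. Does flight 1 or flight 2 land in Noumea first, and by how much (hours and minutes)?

Flight 1 in UTC: 12:30 − 13:00 = 23:30 on Aug 6.
+12 hours and 25 minutes → arrive 11:55 UTC on Aug 7.
Flight 2 in UTC: 23:48 + 1:00 = 00:48 on Aug 7.
+1 hour and 25 minutes → arrive 02:13 UTC on Aug 7.
Flight 2 lands earlier by 9 hours 42 minutes.

the second, by 9 hours 42 minutes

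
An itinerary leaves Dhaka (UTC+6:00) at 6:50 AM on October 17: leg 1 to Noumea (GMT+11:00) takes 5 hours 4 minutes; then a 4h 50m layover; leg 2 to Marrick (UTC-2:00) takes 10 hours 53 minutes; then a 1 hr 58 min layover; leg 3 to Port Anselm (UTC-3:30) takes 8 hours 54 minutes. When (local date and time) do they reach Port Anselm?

4:59 AM on October 18

Convert departure to UTC: 6:50 AM − 6:00 = 12:50 AM UTC on Oct 17.
Add 5 hours and 4 minutes leg 1 → 5:54 AM UTC.
Add 4 hours and 50 minutes layover in Noumea → 10:44 AM UTC.
Add 10 hours and 53 minutes leg 2 → 9:37 PM UTC.
Add 1 hour and 58 minutes layover in Marrick → 11:35 PM UTC.
Add 8 hours 54 minutes leg 3 → 8:29 AM UTC (Oct 18).
Port Anselm is UTC−3:30, so local arrival = 8:29 AM − 3:30 = 4:59 AM on Oct 18.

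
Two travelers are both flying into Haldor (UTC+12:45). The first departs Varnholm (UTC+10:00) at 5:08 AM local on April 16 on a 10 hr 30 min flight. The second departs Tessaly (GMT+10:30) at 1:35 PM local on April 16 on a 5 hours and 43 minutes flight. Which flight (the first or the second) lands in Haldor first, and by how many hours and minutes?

the first, by 3 hours 10 minutes

Flight 1 in UTC: 5:08 AM − 10:00 = 7:08 PM on Apr 15.
+10 hours and 30 minutes → arrive 5:38 AM UTC on Apr 16.
Flight 2 in UTC: 1:35 PM − 10:30 = 3:05 AM on Apr 16.
+5 hours and 43 minutes → arrive 8:48 AM UTC on Apr 16.
Flight 1 lands earlier by 3 hours 10 minutes.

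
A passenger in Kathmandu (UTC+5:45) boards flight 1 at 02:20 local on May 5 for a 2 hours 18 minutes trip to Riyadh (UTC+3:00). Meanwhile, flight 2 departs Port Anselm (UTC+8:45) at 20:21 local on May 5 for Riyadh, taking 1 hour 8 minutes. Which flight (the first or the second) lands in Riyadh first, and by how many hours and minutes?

the first, by 13 hours 51 minutes

Flight 1 in UTC: 02:20 − 5:45 = 20:35 on May 4.
+2 hours 18 minutes → arrive 22:53 UTC on May 4.
Flight 2 in UTC: 20:21 − 8:45 = 11:36 on May 5.
+1 hour and 8 minutes → arrive 12:44 UTC on May 5.
Flight 1 lands earlier by 13 hours 51 minutes.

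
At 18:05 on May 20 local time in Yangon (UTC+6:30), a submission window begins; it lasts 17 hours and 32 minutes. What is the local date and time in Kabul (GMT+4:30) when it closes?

Convert start to UTC: 18:05 − 6:30 = 11:35 UTC on May 20.
Add 17 hours and 32 minutes duration → 05:07 UTC (May 21).
Kabul is UTC+4:30, so local end time = 05:07 + 4:30 = 09:37 on May 21.

09:37 on May 21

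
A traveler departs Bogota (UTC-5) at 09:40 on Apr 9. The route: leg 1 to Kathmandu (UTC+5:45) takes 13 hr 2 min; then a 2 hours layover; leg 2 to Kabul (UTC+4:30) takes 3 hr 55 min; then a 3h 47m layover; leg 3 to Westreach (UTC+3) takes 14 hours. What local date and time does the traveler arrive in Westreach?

Convert departure to UTC: 09:40 + 5:00 = 14:40 UTC on Apr 9.
Add 13 hours and 2 minutes leg 1 → 03:42 UTC (Apr 10).
Add 2 hours layover in Kathmandu → 05:42 UTC.
Add 3 hours and 55 minutes leg 2 → 09:37 UTC.
Add 3 hours and 47 minutes layover in Kabul → 13:24 UTC.
Add 14 hours leg 3 → 03:24 UTC (Apr 11).
Westreach is UTC+3:00, so local arrival = 03:24 + 3:00 = 06:24 on Apr 11.

06:24 on April 11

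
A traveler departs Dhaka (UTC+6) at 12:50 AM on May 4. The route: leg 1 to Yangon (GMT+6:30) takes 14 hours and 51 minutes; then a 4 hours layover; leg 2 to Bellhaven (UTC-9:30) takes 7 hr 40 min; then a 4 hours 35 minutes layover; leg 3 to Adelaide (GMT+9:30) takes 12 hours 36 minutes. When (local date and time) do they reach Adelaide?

12:02 AM on May 6

Convert departure to UTC: 12:50 AM − 6:00 = 6:50 PM UTC on May 3.
Add 14 hours and 51 minutes leg 1 → 9:41 AM UTC (May 4).
Add 4 hours layover in Yangon → 1:41 PM UTC.
Add 7 hours 40 minutes leg 2 → 9:21 PM UTC.
Add 4 hours and 35 minutes layover in Bellhaven → 1:56 AM UTC (May 5).
Add 12 hours and 36 minutes leg 3 → 2:32 PM UTC.
Adelaide is UTC+9:30, so local arrival = 2:32 PM + 9:30 = 12:02 AM on May 6.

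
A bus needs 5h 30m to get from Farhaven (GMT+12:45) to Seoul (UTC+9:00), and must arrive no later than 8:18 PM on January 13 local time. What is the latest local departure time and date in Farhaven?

6:33 PM on January 13

Target arrival in UTC: 8:18 PM − 9:00 = 11:18 AM on Jan 13.
Subtract 5 hours and 30 minutes → departure 5:48 AM UTC on Jan 13.
Farhaven is UTC+12:45: 5:48 AM + 12:45 = 6:33 PM on Jan 13.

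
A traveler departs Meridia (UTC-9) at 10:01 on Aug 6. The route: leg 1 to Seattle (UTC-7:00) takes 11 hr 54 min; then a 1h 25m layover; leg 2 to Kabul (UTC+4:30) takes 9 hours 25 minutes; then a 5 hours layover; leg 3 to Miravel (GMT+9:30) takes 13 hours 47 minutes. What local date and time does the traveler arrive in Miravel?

Convert departure to UTC: 10:01 + 9:00 = 19:01 UTC on Aug 6.
Add 11 hours and 54 minutes leg 1 → 06:55 UTC (Aug 7).
Add 1 hour 25 minutes layover in Seattle → 08:20 UTC.
Add 9 hours and 25 minutes leg 2 → 17:45 UTC.
Add 5 hours layover in Kabul → 22:45 UTC.
Add 13 hours and 47 minutes leg 3 → 12:32 UTC (Aug 8).
Miravel is UTC+9:30, so local arrival = 12:32 + 9:30 = 22:02 on Aug 8.

22:02 on August 8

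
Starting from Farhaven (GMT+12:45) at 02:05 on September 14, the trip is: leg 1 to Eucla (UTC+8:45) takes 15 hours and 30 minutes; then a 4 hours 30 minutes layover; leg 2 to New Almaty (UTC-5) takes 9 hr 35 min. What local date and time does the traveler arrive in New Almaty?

13:55 on Sep 14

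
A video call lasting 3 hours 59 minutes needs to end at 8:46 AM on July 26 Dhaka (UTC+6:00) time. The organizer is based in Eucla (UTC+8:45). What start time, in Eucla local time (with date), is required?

Target end time in UTC: 8:46 AM − 6:00 = 2:46 AM on Jul 26.
Subtract 3 hours and 59 minutes → start 10:47 PM UTC on Jul 25.
Eucla is UTC+8:45: 10:47 PM + 8:45 = 7:32 AM on Jul 26.

7:32 AM on July 26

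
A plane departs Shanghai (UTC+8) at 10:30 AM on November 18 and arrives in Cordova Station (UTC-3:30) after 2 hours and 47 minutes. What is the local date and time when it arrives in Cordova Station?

1:47 AM on November 18

Convert departure to UTC: 10:30 AM − 8:00 = 2:30 AM UTC on Nov 18.
Add 2 hours and 47 minutes travel time → 5:17 AM UTC.
Cordova Station is UTC−3:30, so local arrival = 5:17 AM − 3:30 = 1:47 AM on Nov 18.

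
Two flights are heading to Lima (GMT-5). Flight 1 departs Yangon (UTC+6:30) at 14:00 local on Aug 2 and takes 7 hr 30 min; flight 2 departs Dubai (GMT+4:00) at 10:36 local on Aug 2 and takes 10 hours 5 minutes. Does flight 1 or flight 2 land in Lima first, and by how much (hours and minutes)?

Flight 1 in UTC: 14:00 − 6:30 = 07:30 on Aug 2.
+7 hours 30 minutes → arrive 15:00 UTC on Aug 2.
Flight 2 in UTC: 10:36 − 4:00 = 06:36 on Aug 2.
+10 hours 5 minutes → arrive 16:41 UTC on Aug 2.
Flight 1 lands earlier by 1 hour 41 minutes.

the first, by 1 hour 41 minutes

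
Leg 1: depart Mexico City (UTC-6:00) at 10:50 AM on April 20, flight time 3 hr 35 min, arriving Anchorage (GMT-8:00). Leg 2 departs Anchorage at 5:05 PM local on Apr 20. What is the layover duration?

Convert departure to UTC: 10:50 AM + 6:00 = 4:50 PM UTC on Apr 20.
Add 3 hours and 35 minutes flight time → 8:25 PM UTC.
Anchorage is UTC−8:00, so local arrival = 8:25 PM − 8:00 = 12:25 PM on Apr 20.
Layover = 5:05 PM − 12:25 PM = 4 hours 40 minutes.

4 hours 40 minutes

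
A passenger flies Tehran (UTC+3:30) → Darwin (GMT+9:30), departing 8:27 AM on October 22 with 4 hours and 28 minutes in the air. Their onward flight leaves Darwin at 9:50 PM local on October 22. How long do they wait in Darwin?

Convert departure to UTC: 8:27 AM − 3:30 = 4:57 AM UTC on Oct 22.
Add 4 hours 28 minutes flight time → 9:25 AM UTC.
Darwin is UTC+9:30, so local arrival = 9:25 AM + 9:30 = 6:55 PM on Oct 22.
Layover = 9:50 PM − 6:55 PM = 2 hours 55 minutes.

2 hours 55 minutes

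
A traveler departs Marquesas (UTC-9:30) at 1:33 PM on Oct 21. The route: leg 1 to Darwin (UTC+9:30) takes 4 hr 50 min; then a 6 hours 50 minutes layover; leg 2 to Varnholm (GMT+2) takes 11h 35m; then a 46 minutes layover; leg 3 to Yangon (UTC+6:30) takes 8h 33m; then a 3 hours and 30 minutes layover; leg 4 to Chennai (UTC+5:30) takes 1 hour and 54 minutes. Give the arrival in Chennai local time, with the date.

6:31 PM on Oct 23

Convert departure to UTC: 1:33 PM + 9:30 = 11:03 PM UTC on Oct 21.
Add 4 hours and 50 minutes leg 1 → 3:53 AM UTC (Oct 22).
Add 6 hours 50 minutes layover in Darwin → 10:43 AM UTC.
Add 11 hours and 35 minutes leg 2 → 10:18 PM UTC.
Add 46 minutes layover in Varnholm → 11:04 PM UTC.
Add 8 hours 33 minutes leg 3 → 7:37 AM UTC (Oct 23).
Add 3 hours 30 minutes layover in Yangon → 11:07 AM UTC.
Add 1 hour 54 minutes leg 4 → 1:01 PM UTC.
Chennai is UTC+5:30, so local arrival = 1:01 PM + 5:30 = 6:31 PM on Oct 23.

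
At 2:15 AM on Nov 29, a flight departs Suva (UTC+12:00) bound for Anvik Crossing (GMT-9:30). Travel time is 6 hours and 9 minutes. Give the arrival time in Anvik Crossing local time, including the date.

10:54 AM on November 28

Convert departure to UTC: 2:15 AM − 12:00 = 2:15 PM UTC on Nov 28.
Add 6 hours and 9 minutes travel time → 8:24 PM UTC.
Anvik Crossing is UTC−9:30, so local arrival = 8:24 PM − 9:30 = 10:54 AM on Nov 28.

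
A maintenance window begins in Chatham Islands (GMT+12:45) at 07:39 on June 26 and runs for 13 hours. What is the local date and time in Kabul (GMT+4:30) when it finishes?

Kabul is 8:15 behind Chatham Islands.
After 13 hours it is 20:39 in Chatham Islands.
Shift by the zone difference: 20:39 − 8:15 = 12:24 on Jun 26 in Kabul.

12:24 on Jun 26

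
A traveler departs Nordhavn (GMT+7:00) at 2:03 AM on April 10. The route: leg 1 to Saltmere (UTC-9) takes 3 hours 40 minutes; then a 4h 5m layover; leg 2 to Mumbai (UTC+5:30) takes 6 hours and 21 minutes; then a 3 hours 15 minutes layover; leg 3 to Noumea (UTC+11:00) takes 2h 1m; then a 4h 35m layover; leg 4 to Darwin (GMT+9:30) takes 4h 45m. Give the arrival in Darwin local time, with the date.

9:15 AM on Apr 11

Convert departure to UTC: 2:03 AM − 7:00 = 7:03 PM UTC on Apr 9.
Add 3 hours 40 minutes leg 1 → 10:43 PM UTC.
Add 4 hours 5 minutes layover in Saltmere → 2:48 AM UTC (Apr 10).
Add 6 hours and 21 minutes leg 2 → 9:09 AM UTC.
Add 3 hours and 15 minutes layover in Mumbai → 12:24 PM UTC.
Add 2 hours and 1 minute leg 3 → 2:25 PM UTC.
Add 4 hours 35 minutes layover in Noumea → 7:00 PM UTC.
Add 4 hours 45 minutes leg 4 → 11:45 PM UTC.
Darwin is UTC+9:30, so local arrival = 11:45 PM + 9:30 = 9:15 AM on Apr 11.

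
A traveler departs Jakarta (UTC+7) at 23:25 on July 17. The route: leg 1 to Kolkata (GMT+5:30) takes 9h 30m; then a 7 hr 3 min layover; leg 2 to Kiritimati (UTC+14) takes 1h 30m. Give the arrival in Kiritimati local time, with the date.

00:28 on July 19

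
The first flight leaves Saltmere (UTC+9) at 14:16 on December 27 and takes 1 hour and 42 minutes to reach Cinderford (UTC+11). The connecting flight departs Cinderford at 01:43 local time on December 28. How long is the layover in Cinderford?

7 hours 45 minutes

Convert departure to UTC: 14:16 − 9:00 = 05:16 UTC on Dec 27.
Add 1 hour and 42 minutes flight time → 06:58 UTC.
Cinderford is UTC+11:00, so local arrival = 06:58 + 11:00 = 17:58 on Dec 27.
Layover = 01:43 − 17:58 (+1 day) = 7 hours 45 minutes.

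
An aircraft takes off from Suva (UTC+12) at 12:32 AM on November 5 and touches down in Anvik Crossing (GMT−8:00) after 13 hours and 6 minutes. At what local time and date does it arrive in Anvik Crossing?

Convert departure to UTC: 12:32 AM − 12:00 = 12:32 PM UTC on Nov 4.
Add 13 hours and 6 minutes travel time → 1:38 AM UTC (Nov 5).
Anvik Crossing is UTC−8:00, so local arrival = 1:38 AM − 8:00 = 5:38 PM on Nov 4.

5:38 PM on November 4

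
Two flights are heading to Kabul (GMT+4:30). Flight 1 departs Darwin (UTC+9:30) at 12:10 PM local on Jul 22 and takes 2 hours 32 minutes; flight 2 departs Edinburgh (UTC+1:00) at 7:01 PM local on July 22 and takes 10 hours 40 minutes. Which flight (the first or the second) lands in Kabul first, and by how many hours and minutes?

Flight 1 in UTC: 12:10 PM − 9:30 = 2:40 AM on Jul 22.
+2 hours 32 minutes → arrive 5:12 AM UTC on Jul 22.
Flight 2 in UTC: 7:01 PM − 1:00 = 6:01 PM on Jul 22.
+10 hours 40 minutes → arrive 4:41 AM UTC on Jul 23.
Flight 1 lands earlier by 23 hours 29 minutes.

the first, by 23 hours 29 minutes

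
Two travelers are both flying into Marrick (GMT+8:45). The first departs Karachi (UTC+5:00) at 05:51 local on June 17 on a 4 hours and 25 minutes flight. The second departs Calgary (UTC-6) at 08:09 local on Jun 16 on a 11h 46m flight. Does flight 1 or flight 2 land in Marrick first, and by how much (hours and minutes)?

Flight 1 in UTC: 05:51 − 5:00 = 00:51 on Jun 17.
+4 hours 25 minutes → arrive 05:16 UTC on Jun 17.
Flight 2 in UTC: 08:09 + 6:00 = 14:09 on Jun 16.
+11 hours and 46 minutes → arrive 01:55 UTC on Jun 17.
Flight 2 lands earlier by 3 hours 21 minutes.

the second, by 3 hours 21 minutes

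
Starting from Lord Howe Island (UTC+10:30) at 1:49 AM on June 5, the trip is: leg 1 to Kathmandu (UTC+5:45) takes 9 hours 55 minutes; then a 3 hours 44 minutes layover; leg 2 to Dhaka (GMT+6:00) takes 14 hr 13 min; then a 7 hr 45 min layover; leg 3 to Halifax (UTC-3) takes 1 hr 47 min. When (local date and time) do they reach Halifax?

1:43 AM on June 6

Convert departure to UTC: 1:49 AM − 10:30 = 3:19 PM UTC on Jun 4.
Add 9 hours 55 minutes leg 1 → 1:14 AM UTC (Jun 5).
Add 3 hours 44 minutes layover in Kathmandu → 4:58 AM UTC.
Add 14 hours 13 minutes leg 2 → 7:11 PM UTC.
Add 7 hours 45 minutes layover in Dhaka → 2:56 AM UTC (Jun 6).
Add 1 hour 47 minutes leg 3 → 4:43 AM UTC.
Halifax is UTC−3:00, so local arrival = 4:43 AM − 3:00 = 1:43 AM on Jun 6.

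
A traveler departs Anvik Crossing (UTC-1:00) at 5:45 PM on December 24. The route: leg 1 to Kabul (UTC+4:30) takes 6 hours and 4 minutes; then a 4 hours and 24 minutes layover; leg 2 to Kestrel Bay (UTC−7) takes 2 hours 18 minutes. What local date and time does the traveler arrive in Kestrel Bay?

Convert departure to UTC: 5:45 PM + 1:00 = 6:45 PM UTC on Dec 24.
Add 6 hours 4 minutes leg 1 → 12:49 AM UTC (Dec 25).
Add 4 hours 24 minutes layover in Kabul → 5:13 AM UTC.
Add 2 hours 18 minutes leg 2 → 7:31 AM UTC.
Kestrel Bay is UTC−7:00, so local arrival = 7:31 AM − 7:00 = 12:31 AM on Dec 25.

12:31 AM on Dec 25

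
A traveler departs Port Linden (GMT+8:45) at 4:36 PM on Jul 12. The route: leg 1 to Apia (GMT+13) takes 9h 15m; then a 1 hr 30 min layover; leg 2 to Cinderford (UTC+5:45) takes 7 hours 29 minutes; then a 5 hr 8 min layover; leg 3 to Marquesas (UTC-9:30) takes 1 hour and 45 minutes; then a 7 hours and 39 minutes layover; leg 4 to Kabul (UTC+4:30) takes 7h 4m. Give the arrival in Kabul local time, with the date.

4:11 AM on July 14

Convert departure to UTC: 4:36 PM − 8:45 = 7:51 AM UTC on Jul 12.
Add 9 hours and 15 minutes leg 1 → 5:06 PM UTC.
Add 1 hour 30 minutes layover in Apia → 6:36 PM UTC.
Add 7 hours and 29 minutes leg 2 → 2:05 AM UTC (Jul 13).
Add 5 hours and 8 minutes layover in Cinderford → 7:13 AM UTC.
Add 1 hour and 45 minutes leg 3 → 8:58 AM UTC.
Add 7 hours 39 minutes layover in Marquesas → 4:37 PM UTC.
Add 7 hours 4 minutes leg 4 → 11:41 PM UTC.
Kabul is UTC+4:30, so local arrival = 11:41 PM + 4:30 = 4:11 AM on Jul 14.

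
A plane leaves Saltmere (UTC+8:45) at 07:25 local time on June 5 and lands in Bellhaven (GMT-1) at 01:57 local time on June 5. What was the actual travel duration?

Departure in UTC: 07:25 − 8:45 = 22:40 on Jun 4.
Arrival in UTC: 01:57 + 1:00 = 02:57 on Jun 5.
Elapsed = 02:57 − 22:40 (+1 day) = 4 hours 17 minutes.

4 hours 17 minutes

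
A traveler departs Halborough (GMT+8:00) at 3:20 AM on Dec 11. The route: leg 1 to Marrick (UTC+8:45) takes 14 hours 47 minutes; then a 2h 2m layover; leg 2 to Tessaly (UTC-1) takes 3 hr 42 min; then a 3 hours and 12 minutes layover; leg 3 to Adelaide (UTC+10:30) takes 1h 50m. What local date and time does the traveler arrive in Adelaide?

7:23 AM on Dec 12

Convert departure to UTC: 3:20 AM − 8:00 = 7:20 PM UTC on Dec 10.
Add 14 hours and 47 minutes leg 1 → 10:07 AM UTC (Dec 11).
Add 2 hours 2 minutes layover in Marrick → 12:09 PM UTC.
Add 3 hours and 42 minutes leg 2 → 3:51 PM UTC.
Add 3 hours 12 minutes layover in Tessaly → 7:03 PM UTC.
Add 1 hour 50 minutes leg 3 → 8:53 PM UTC.
Adelaide is UTC+10:30, so local arrival = 8:53 PM + 10:30 = 7:23 AM on Dec 12.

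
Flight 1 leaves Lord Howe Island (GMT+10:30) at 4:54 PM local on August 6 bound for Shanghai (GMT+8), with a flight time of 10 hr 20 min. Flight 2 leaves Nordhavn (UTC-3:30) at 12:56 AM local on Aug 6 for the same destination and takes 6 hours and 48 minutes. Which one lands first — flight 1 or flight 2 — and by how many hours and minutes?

the second, by 5 hours 30 minutes

Flight 1 in UTC: 4:54 PM − 10:30 = 6:24 AM on Aug 6.
+10 hours 20 minutes → arrive 4:44 PM UTC on Aug 6.
Flight 2 in UTC: 12:56 AM + 3:30 = 4:26 AM on Aug 6.
+6 hours and 48 minutes → arrive 11:14 AM UTC on Aug 6.
Flight 2 lands earlier by 5 hours 30 minutes.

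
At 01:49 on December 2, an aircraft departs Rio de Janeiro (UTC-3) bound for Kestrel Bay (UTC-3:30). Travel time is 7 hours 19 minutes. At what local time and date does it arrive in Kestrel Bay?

08:38 on December 2

Convert departure to UTC: 01:49 + 3:00 = 04:49 UTC on Dec 2.
Add 7 hours and 19 minutes travel time → 12:08 UTC.
Kestrel Bay is UTC−3:30, so local arrival = 12:08 − 3:30 = 08:38 on Dec 2.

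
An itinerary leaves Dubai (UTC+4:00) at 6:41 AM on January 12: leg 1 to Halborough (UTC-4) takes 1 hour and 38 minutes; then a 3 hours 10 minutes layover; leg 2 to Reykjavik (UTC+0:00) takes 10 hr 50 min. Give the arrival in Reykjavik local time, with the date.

Convert departure to UTC: 6:41 AM − 4:00 = 2:41 AM UTC on Jan 12.
Add 1 hour 38 minutes leg 1 → 4:19 AM UTC.
Add 3 hours 10 minutes layover in Halborough → 7:29 AM UTC.
Add 10 hours 50 minutes leg 2 → 6:19 PM UTC.
Reykjavik is UTC+0, so local arrival is the same: 6:19 PM on Jan 12.

6:19 PM on Jan 12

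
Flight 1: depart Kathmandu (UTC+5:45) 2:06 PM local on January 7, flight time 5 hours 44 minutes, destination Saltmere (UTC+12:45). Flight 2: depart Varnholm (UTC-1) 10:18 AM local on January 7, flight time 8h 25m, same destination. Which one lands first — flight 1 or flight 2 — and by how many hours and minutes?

Flight 1 in UTC: 2:06 PM − 5:45 = 8:21 AM on Jan 7.
+5 hours 44 minutes → arrive 2:05 PM UTC on Jan 7.
Flight 2 in UTC: 10:18 AM + 1:00 = 11:18 AM on Jan 7.
+8 hours 25 minutes → arrive 7:43 PM UTC on Jan 7.
Flight 1 lands earlier by 5 hours 38 minutes.

the first, by 5 hours 38 minutes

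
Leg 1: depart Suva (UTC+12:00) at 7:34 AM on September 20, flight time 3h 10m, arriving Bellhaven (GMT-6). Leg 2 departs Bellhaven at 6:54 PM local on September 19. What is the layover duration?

2 hours 10 minutes

Convert departure to UTC: 7:34 AM − 12:00 = 7:34 PM UTC on Sep 19.
Add 3 hours and 10 minutes flight time → 10:44 PM UTC.
Bellhaven is UTC−6:00, so local arrival = 10:44 PM − 6:00 = 4:44 PM on Sep 19.
Layover = 6:54 PM − 4:44 PM = 2 hours 10 minutes.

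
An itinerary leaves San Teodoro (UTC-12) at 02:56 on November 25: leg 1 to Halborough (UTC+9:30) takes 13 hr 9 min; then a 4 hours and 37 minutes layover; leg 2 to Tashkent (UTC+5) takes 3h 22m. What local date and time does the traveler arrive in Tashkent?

17:04 on November 26

Convert departure to UTC: 02:56 + 12:00 = 14:56 UTC on Nov 25.
Add 13 hours and 9 minutes leg 1 → 04:05 UTC (Nov 26).
Add 4 hours 37 minutes layover in Halborough → 08:42 UTC.
Add 3 hours and 22 minutes leg 2 → 12:04 UTC.
Tashkent is UTC+5:00, so local arrival = 12:04 + 5:00 = 17:04 on Nov 26.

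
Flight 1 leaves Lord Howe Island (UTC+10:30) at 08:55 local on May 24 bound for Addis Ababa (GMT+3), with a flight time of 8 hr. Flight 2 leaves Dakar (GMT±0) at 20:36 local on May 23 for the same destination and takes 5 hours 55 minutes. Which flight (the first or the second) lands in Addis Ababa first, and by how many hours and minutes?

the second, by 3 hours 54 minutes

Flight 1 in UTC: 08:55 − 10:30 = 22:25 on May 23.
+8 hours → arrive 06:25 UTC on May 24.
Flight 2 departs at 20:36 UTC (May 23).
+5 hours and 55 minutes → arrive 02:31 UTC on May 24.
Flight 2 lands earlier by 3 hours 54 minutes.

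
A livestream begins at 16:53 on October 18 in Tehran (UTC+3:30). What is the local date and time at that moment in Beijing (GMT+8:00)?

21:23 on October 18

In UTC: 16:53 − 3:30 = 13:23 on Oct 18.
Beijing is UTC+8:00: 13:23 + 8:00 = 21:23 on Oct 18.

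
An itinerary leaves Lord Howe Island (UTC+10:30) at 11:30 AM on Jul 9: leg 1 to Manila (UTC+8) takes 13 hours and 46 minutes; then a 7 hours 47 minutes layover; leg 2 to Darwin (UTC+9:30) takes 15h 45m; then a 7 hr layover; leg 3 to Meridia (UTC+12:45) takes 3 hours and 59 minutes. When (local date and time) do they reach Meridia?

Convert departure to UTC: 11:30 AM − 10:30 = 1:00 AM UTC on Jul 9.
Add 13 hours and 46 minutes leg 1 → 2:46 PM UTC.
Add 7 hours 47 minutes layover in Manila → 10:33 PM UTC.
Add 15 hours and 45 minutes leg 2 → 2:18 PM UTC (Jul 10).
Add 7 hours layover in Darwin → 9:18 PM UTC.
Add 3 hours and 59 minutes leg 3 → 1:17 AM UTC (Jul 11).
Meridia is UTC+12:45, so local arrival = 1:17 AM + 12:45 = 2:02 PM on Jul 11.

2:02 PM on Jul 11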